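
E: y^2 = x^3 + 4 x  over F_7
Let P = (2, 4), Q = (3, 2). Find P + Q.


P != Q, so use the chord formula.
s = (y2 - y1) / (x2 - x1) = (5) / (1) mod 7 = 5
x3 = s^2 - x1 - x2 mod 7 = 5^2 - 2 - 3 = 6
y3 = s (x1 - x3) - y1 mod 7 = 5 * (2 - 6) - 4 = 4

P + Q = (6, 4)


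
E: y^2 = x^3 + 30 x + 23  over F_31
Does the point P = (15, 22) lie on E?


Check whether y^2 = x^3 + 30 x + 23 (mod 31) for (x, y) = (15, 22).
LHS: y^2 = 22^2 mod 31 = 19
RHS: x^3 + 30 x + 23 = 15^3 + 30*15 + 23 mod 31 = 4
LHS != RHS

No, not on the curve


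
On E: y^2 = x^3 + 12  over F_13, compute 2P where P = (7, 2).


Doubling: s = (3 x1^2 + a) / (2 y1)
s = (3*7^2 + 0) / (2*2) mod 13 = 1
x3 = s^2 - 2 x1 mod 13 = 1^2 - 2*7 = 0
y3 = s (x1 - x3) - y1 mod 13 = 1 * (7 - 0) - 2 = 5

2P = (0, 5)


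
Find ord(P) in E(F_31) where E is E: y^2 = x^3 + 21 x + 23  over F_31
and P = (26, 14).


Compute successive multiples of P until we hit O:
  1P = (26, 14)
  2P = (11, 2)
  3P = (12, 22)
  4P = (18, 8)
  5P = (5, 25)
  6P = (4, 4)
  7P = (3, 19)
  8P = (30, 30)
  ... (continuing to 25P)
  25P = O

ord(P) = 25


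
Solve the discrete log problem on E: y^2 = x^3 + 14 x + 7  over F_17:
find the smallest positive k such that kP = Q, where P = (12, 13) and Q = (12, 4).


Enumerate multiples of P until we hit Q = (12, 4):
  1P = (12, 13)
  2P = (6, 1)
  3P = (3, 5)
  4P = (3, 12)
  5P = (6, 16)
  6P = (12, 4)
Match found at i = 6.

k = 6


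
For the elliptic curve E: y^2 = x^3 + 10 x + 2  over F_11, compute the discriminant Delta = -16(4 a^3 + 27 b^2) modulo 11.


4 a^3 + 27 b^2 = 4*10^3 + 27*2^2 = 4000 + 108 = 4108
Delta = -16 * (4108) = -65728
Delta mod 11 = 8

Delta = 8 (mod 11)


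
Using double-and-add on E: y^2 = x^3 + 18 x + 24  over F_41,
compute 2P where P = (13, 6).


k = 2 = 10_2 (binary, LSB first: 01)
Double-and-add from P = (13, 6):
  bit 0 = 0: acc unchanged = O
  bit 1 = 1: acc = O + (20, 26) = (20, 26)

2P = (20, 26)


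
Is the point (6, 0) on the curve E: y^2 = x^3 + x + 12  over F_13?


Check whether y^2 = x^3 + 1 x + 12 (mod 13) for (x, y) = (6, 0).
LHS: y^2 = 0^2 mod 13 = 0
RHS: x^3 + 1 x + 12 = 6^3 + 1*6 + 12 mod 13 = 0
LHS = RHS

Yes, on the curve


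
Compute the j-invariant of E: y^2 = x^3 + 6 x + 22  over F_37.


Delta = -16(4 a^3 + 27 b^2) mod 37 = 13
-1728 * (4 a)^3 = -1728 * (4*6)^3 mod 37 = 31
j = 31 * 13^(-1) mod 37 = 28

j = 28 (mod 37)


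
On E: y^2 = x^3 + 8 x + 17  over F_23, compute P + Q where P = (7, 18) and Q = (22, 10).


P != Q, so use the chord formula.
s = (y2 - y1) / (x2 - x1) = (15) / (15) mod 23 = 1
x3 = s^2 - x1 - x2 mod 23 = 1^2 - 7 - 22 = 18
y3 = s (x1 - x3) - y1 mod 23 = 1 * (7 - 18) - 18 = 17

P + Q = (18, 17)


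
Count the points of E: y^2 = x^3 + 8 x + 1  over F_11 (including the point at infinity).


For each x in F_11, count y with y^2 = x^3 + 8 x + 1 mod 11:
  x = 0: RHS = 1, y in [1, 10]  -> 2 point(s)
  x = 2: RHS = 3, y in [5, 6]  -> 2 point(s)
  x = 4: RHS = 9, y in [3, 8]  -> 2 point(s)
  x = 5: RHS = 1, y in [1, 10]  -> 2 point(s)
  x = 6: RHS = 1, y in [1, 10]  -> 2 point(s)
  x = 7: RHS = 4, y in [2, 9]  -> 2 point(s)
  x = 8: RHS = 5, y in [4, 7]  -> 2 point(s)
  x = 10: RHS = 3, y in [5, 6]  -> 2 point(s)
Affine points: 16. Add the point at infinity: total = 17.

#E(F_11) = 17


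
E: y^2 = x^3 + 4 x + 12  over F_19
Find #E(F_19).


For each x in F_19, count y with y^2 = x^3 + 4 x + 12 mod 19:
  x = 1: RHS = 17, y in [6, 13]  -> 2 point(s)
  x = 2: RHS = 9, y in [3, 16]  -> 2 point(s)
  x = 4: RHS = 16, y in [4, 15]  -> 2 point(s)
  x = 5: RHS = 5, y in [9, 10]  -> 2 point(s)
  x = 6: RHS = 5, y in [9, 10]  -> 2 point(s)
  x = 8: RHS = 5, y in [9, 10]  -> 2 point(s)
  x = 9: RHS = 17, y in [6, 13]  -> 2 point(s)
  x = 10: RHS = 7, y in [8, 11]  -> 2 point(s)
  x = 11: RHS = 0, y in [0]  -> 1 point(s)
  x = 13: RHS = 0, y in [0]  -> 1 point(s)
  x = 14: RHS = 0, y in [0]  -> 1 point(s)
  x = 16: RHS = 11, y in [7, 12]  -> 2 point(s)
  x = 18: RHS = 7, y in [8, 11]  -> 2 point(s)
Affine points: 23. Add the point at infinity: total = 24.

#E(F_19) = 24


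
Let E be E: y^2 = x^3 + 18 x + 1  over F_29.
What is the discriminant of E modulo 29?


4 a^3 + 27 b^2 = 4*18^3 + 27*1^2 = 23328 + 27 = 23355
Delta = -16 * (23355) = -373680
Delta mod 29 = 14

Delta = 14 (mod 29)


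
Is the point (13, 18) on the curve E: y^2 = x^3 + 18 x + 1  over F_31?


Check whether y^2 = x^3 + 18 x + 1 (mod 31) for (x, y) = (13, 18).
LHS: y^2 = 18^2 mod 31 = 14
RHS: x^3 + 18 x + 1 = 13^3 + 18*13 + 1 mod 31 = 14
LHS = RHS

Yes, on the curve


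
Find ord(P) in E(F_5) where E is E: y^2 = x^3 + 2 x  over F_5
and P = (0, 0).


Compute successive multiples of P until we hit O:
  1P = (0, 0)
  2P = O

ord(P) = 2


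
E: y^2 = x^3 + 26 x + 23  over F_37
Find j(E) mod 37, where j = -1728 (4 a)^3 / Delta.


Delta = -16(4 a^3 + 27 b^2) mod 37 = 31
-1728 * (4 a)^3 = -1728 * (4*26)^3 mod 37 = 1
j = 1 * 31^(-1) mod 37 = 6

j = 6 (mod 37)


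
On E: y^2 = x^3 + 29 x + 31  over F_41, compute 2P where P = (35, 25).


Doubling: s = (3 x1^2 + a) / (2 y1)
s = (3*35^2 + 29) / (2*25) mod 41 = 38
x3 = s^2 - 2 x1 mod 41 = 38^2 - 2*35 = 21
y3 = s (x1 - x3) - y1 mod 41 = 38 * (35 - 21) - 25 = 15

2P = (21, 15)


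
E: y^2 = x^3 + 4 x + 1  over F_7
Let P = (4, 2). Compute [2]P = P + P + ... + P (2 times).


k = 2 = 10_2 (binary, LSB first: 01)
Double-and-add from P = (4, 2):
  bit 0 = 0: acc unchanged = O
  bit 1 = 1: acc = O + (0, 1) = (0, 1)

2P = (0, 1)


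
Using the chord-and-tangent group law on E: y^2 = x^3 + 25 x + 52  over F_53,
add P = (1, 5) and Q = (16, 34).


P != Q, so use the chord formula.
s = (y2 - y1) / (x2 - x1) = (29) / (15) mod 53 = 9
x3 = s^2 - x1 - x2 mod 53 = 9^2 - 1 - 16 = 11
y3 = s (x1 - x3) - y1 mod 53 = 9 * (1 - 11) - 5 = 11

P + Q = (11, 11)


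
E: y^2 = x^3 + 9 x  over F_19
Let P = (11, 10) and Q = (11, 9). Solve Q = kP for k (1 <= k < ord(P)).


Enumerate multiples of P until we hit Q = (11, 9):
  1P = (11, 10)
  2P = (4, 10)
  3P = (4, 9)
  4P = (11, 9)
Match found at i = 4.

k = 4


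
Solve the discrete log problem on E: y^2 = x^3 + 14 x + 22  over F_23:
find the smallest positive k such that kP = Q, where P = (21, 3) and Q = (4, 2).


Enumerate multiples of P until we hit Q = (4, 2):
  1P = (21, 3)
  2P = (10, 14)
  3P = (16, 15)
  4P = (12, 3)
  5P = (13, 20)
  6P = (14, 8)
  7P = (4, 21)
  8P = (7, 16)
  9P = (11, 14)
  10P = (9, 16)
  11P = (2, 9)
  12P = (8, 5)
  13P = (6, 0)
  14P = (8, 18)
  15P = (2, 14)
  16P = (9, 7)
  17P = (11, 9)
  18P = (7, 7)
  19P = (4, 2)
Match found at i = 19.

k = 19


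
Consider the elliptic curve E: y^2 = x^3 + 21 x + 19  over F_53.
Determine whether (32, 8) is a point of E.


Check whether y^2 = x^3 + 21 x + 19 (mod 53) for (x, y) = (32, 8).
LHS: y^2 = 8^2 mod 53 = 11
RHS: x^3 + 21 x + 19 = 32^3 + 21*32 + 19 mod 53 = 16
LHS != RHS

No, not on the curve


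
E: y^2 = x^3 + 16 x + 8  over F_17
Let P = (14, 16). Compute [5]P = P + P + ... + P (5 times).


k = 5 = 101_2 (binary, LSB first: 101)
Double-and-add from P = (14, 16):
  bit 0 = 1: acc = O + (14, 16) = (14, 16)
  bit 1 = 0: acc unchanged = (14, 16)
  bit 2 = 1: acc = (14, 16) + (8, 11) = (16, 5)

5P = (16, 5)


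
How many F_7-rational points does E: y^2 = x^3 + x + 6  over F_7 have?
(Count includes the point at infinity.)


For each x in F_7, count y with y^2 = x^3 + 1 x + 6 mod 7:
  x = 1: RHS = 1, y in [1, 6]  -> 2 point(s)
  x = 2: RHS = 2, y in [3, 4]  -> 2 point(s)
  x = 3: RHS = 1, y in [1, 6]  -> 2 point(s)
  x = 4: RHS = 4, y in [2, 5]  -> 2 point(s)
  x = 6: RHS = 4, y in [2, 5]  -> 2 point(s)
Affine points: 10. Add the point at infinity: total = 11.

#E(F_7) = 11


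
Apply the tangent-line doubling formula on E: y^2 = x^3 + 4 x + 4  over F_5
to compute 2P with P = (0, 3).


Doubling: s = (3 x1^2 + a) / (2 y1)
s = (3*0^2 + 4) / (2*3) mod 5 = 4
x3 = s^2 - 2 x1 mod 5 = 4^2 - 2*0 = 1
y3 = s (x1 - x3) - y1 mod 5 = 4 * (0 - 1) - 3 = 3

2P = (1, 3)


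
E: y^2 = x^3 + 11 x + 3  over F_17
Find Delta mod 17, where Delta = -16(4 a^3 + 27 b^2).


4 a^3 + 27 b^2 = 4*11^3 + 27*3^2 = 5324 + 243 = 5567
Delta = -16 * (5567) = -89072
Delta mod 17 = 8

Delta = 8 (mod 17)


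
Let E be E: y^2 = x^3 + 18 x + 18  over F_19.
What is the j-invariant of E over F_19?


Delta = -16(4 a^3 + 27 b^2) mod 19 = 12
-1728 * (4 a)^3 = -1728 * (4*18)^3 mod 19 = 12
j = 12 * 12^(-1) mod 19 = 1

j = 1 (mod 19)


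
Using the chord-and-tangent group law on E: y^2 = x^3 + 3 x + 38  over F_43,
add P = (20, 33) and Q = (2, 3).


P != Q, so use the chord formula.
s = (y2 - y1) / (x2 - x1) = (13) / (25) mod 43 = 16
x3 = s^2 - x1 - x2 mod 43 = 16^2 - 20 - 2 = 19
y3 = s (x1 - x3) - y1 mod 43 = 16 * (20 - 19) - 33 = 26

P + Q = (19, 26)


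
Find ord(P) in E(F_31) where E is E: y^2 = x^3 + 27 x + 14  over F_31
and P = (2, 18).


Compute successive multiples of P until we hit O:
  1P = (2, 18)
  2P = (6, 19)
  3P = (25, 15)
  4P = (24, 28)
  5P = (7, 22)
  6P = (9, 26)
  7P = (27, 11)
  8P = (18, 15)
  ... (continuing to 34P)
  34P = O

ord(P) = 34


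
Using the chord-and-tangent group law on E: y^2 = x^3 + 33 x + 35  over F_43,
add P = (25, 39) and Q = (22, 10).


P != Q, so use the chord formula.
s = (y2 - y1) / (x2 - x1) = (14) / (40) mod 43 = 24
x3 = s^2 - x1 - x2 mod 43 = 24^2 - 25 - 22 = 13
y3 = s (x1 - x3) - y1 mod 43 = 24 * (25 - 13) - 39 = 34

P + Q = (13, 34)


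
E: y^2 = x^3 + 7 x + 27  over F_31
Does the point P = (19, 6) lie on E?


Check whether y^2 = x^3 + 7 x + 27 (mod 31) for (x, y) = (19, 6).
LHS: y^2 = 6^2 mod 31 = 5
RHS: x^3 + 7 x + 27 = 19^3 + 7*19 + 27 mod 31 = 13
LHS != RHS

No, not on the curve


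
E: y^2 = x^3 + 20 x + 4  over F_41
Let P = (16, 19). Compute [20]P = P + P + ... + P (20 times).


k = 20 = 10100_2 (binary, LSB first: 00101)
Double-and-add from P = (16, 19):
  bit 0 = 0: acc unchanged = O
  bit 1 = 0: acc unchanged = O
  bit 2 = 1: acc = O + (0, 39) = (0, 39)
  bit 3 = 0: acc unchanged = (0, 39)
  bit 4 = 1: acc = (0, 39) + (7, 6) = (1, 36)

20P = (1, 36)


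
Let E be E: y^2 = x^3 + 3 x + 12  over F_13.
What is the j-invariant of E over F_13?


Delta = -16(4 a^3 + 27 b^2) mod 13 = 11
-1728 * (4 a)^3 = -1728 * (4*3)^3 mod 13 = 12
j = 12 * 11^(-1) mod 13 = 7

j = 7 (mod 13)


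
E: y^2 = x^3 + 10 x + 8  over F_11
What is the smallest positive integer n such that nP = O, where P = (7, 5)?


Compute successive multiples of P until we hit O:
  1P = (7, 5)
  2P = (6, 3)
  3P = (2, 5)
  4P = (2, 6)
  5P = (6, 8)
  6P = (7, 6)
  7P = O

ord(P) = 7


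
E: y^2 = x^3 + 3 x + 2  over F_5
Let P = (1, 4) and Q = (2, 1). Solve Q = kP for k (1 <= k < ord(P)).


Enumerate multiples of P until we hit Q = (2, 1):
  1P = (1, 4)
  2P = (2, 4)
  3P = (2, 1)
Match found at i = 3.

k = 3


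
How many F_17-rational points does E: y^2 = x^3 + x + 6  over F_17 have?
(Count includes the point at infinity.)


For each x in F_17, count y with y^2 = x^3 + 1 x + 6 mod 17:
  x = 1: RHS = 8, y in [5, 12]  -> 2 point(s)
  x = 2: RHS = 16, y in [4, 13]  -> 2 point(s)
  x = 3: RHS = 2, y in [6, 11]  -> 2 point(s)
  x = 5: RHS = 0, y in [0]  -> 1 point(s)
  x = 7: RHS = 16, y in [4, 13]  -> 2 point(s)
  x = 8: RHS = 16, y in [4, 13]  -> 2 point(s)
  x = 9: RHS = 13, y in [8, 9]  -> 2 point(s)
  x = 10: RHS = 13, y in [8, 9]  -> 2 point(s)
  x = 15: RHS = 13, y in [8, 9]  -> 2 point(s)
  x = 16: RHS = 4, y in [2, 15]  -> 2 point(s)
Affine points: 19. Add the point at infinity: total = 20.

#E(F_17) = 20


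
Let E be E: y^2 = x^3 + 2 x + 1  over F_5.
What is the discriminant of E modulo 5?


4 a^3 + 27 b^2 = 4*2^3 + 27*1^2 = 32 + 27 = 59
Delta = -16 * (59) = -944
Delta mod 5 = 1

Delta = 1 (mod 5)


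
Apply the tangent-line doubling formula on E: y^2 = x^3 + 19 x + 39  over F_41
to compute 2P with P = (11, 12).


Doubling: s = (3 x1^2 + a) / (2 y1)
s = (3*11^2 + 19) / (2*12) mod 41 = 33
x3 = s^2 - 2 x1 mod 41 = 33^2 - 2*11 = 1
y3 = s (x1 - x3) - y1 mod 41 = 33 * (11 - 1) - 12 = 31

2P = (1, 31)


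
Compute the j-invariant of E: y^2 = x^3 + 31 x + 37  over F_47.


Delta = -16(4 a^3 + 27 b^2) mod 47 = 18
-1728 * (4 a)^3 = -1728 * (4*31)^3 mod 47 = 7
j = 7 * 18^(-1) mod 47 = 3

j = 3 (mod 47)


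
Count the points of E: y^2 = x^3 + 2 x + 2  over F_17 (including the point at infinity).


For each x in F_17, count y with y^2 = x^3 + 2 x + 2 mod 17:
  x = 0: RHS = 2, y in [6, 11]  -> 2 point(s)
  x = 3: RHS = 1, y in [1, 16]  -> 2 point(s)
  x = 5: RHS = 1, y in [1, 16]  -> 2 point(s)
  x = 6: RHS = 9, y in [3, 14]  -> 2 point(s)
  x = 7: RHS = 2, y in [6, 11]  -> 2 point(s)
  x = 9: RHS = 1, y in [1, 16]  -> 2 point(s)
  x = 10: RHS = 2, y in [6, 11]  -> 2 point(s)
  x = 13: RHS = 15, y in [7, 10]  -> 2 point(s)
  x = 16: RHS = 16, y in [4, 13]  -> 2 point(s)
Affine points: 18. Add the point at infinity: total = 19.

#E(F_17) = 19


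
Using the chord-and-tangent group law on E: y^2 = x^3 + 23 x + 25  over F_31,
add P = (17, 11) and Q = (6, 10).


P != Q, so use the chord formula.
s = (y2 - y1) / (x2 - x1) = (30) / (20) mod 31 = 17
x3 = s^2 - x1 - x2 mod 31 = 17^2 - 17 - 6 = 18
y3 = s (x1 - x3) - y1 mod 31 = 17 * (17 - 18) - 11 = 3

P + Q = (18, 3)


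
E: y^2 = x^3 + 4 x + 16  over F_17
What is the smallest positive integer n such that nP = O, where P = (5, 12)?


Compute successive multiples of P until we hit O:
  1P = (5, 12)
  2P = (6, 1)
  3P = (8, 4)
  4P = (13, 15)
  5P = (1, 15)
  6P = (2, 7)
  7P = (9, 4)
  8P = (7, 9)
  ... (continuing to 24P)
  24P = O

ord(P) = 24


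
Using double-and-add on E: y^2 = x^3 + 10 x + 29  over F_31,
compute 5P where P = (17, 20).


k = 5 = 101_2 (binary, LSB first: 101)
Double-and-add from P = (17, 20):
  bit 0 = 1: acc = O + (17, 20) = (17, 20)
  bit 1 = 0: acc unchanged = (17, 20)
  bit 2 = 1: acc = (17, 20) + (1, 3) = (22, 27)

5P = (22, 27)


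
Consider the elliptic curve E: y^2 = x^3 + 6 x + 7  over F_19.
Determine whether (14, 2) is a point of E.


Check whether y^2 = x^3 + 6 x + 7 (mod 19) for (x, y) = (14, 2).
LHS: y^2 = 2^2 mod 19 = 4
RHS: x^3 + 6 x + 7 = 14^3 + 6*14 + 7 mod 19 = 4
LHS = RHS

Yes, on the curve


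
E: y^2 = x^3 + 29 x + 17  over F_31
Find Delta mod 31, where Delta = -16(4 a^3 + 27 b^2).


4 a^3 + 27 b^2 = 4*29^3 + 27*17^2 = 97556 + 7803 = 105359
Delta = -16 * (105359) = -1685744
Delta mod 31 = 5

Delta = 5 (mod 31)


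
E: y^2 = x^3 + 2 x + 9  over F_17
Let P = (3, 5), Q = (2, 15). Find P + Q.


P != Q, so use the chord formula.
s = (y2 - y1) / (x2 - x1) = (10) / (16) mod 17 = 7
x3 = s^2 - x1 - x2 mod 17 = 7^2 - 3 - 2 = 10
y3 = s (x1 - x3) - y1 mod 17 = 7 * (3 - 10) - 5 = 14

P + Q = (10, 14)


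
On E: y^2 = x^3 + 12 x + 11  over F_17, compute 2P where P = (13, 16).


Doubling: s = (3 x1^2 + a) / (2 y1)
s = (3*13^2 + 12) / (2*16) mod 17 = 4
x3 = s^2 - 2 x1 mod 17 = 4^2 - 2*13 = 7
y3 = s (x1 - x3) - y1 mod 17 = 4 * (13 - 7) - 16 = 8

2P = (7, 8)


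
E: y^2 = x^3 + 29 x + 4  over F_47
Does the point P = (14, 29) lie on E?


Check whether y^2 = x^3 + 29 x + 4 (mod 47) for (x, y) = (14, 29).
LHS: y^2 = 29^2 mod 47 = 42
RHS: x^3 + 29 x + 4 = 14^3 + 29*14 + 4 mod 47 = 5
LHS != RHS

No, not on the curve


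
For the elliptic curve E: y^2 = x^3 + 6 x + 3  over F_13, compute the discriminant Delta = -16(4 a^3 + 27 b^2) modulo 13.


4 a^3 + 27 b^2 = 4*6^3 + 27*3^2 = 864 + 243 = 1107
Delta = -16 * (1107) = -17712
Delta mod 13 = 7

Delta = 7 (mod 13)


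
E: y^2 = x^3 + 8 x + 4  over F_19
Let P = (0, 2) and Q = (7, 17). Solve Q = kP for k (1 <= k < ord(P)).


Enumerate multiples of P until we hit Q = (7, 17):
  1P = (0, 2)
  2P = (4, 9)
  3P = (5, 13)
  4P = (12, 2)
  5P = (7, 17)
Match found at i = 5.

k = 5


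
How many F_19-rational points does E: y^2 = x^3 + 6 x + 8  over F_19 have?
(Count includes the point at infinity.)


For each x in F_19, count y with y^2 = x^3 + 6 x + 8 mod 19:
  x = 2: RHS = 9, y in [3, 16]  -> 2 point(s)
  x = 4: RHS = 1, y in [1, 18]  -> 2 point(s)
  x = 5: RHS = 11, y in [7, 12]  -> 2 point(s)
  x = 8: RHS = 17, y in [6, 13]  -> 2 point(s)
  x = 10: RHS = 4, y in [2, 17]  -> 2 point(s)
  x = 14: RHS = 5, y in [9, 10]  -> 2 point(s)
  x = 16: RHS = 1, y in [1, 18]  -> 2 point(s)
  x = 17: RHS = 7, y in [8, 11]  -> 2 point(s)
  x = 18: RHS = 1, y in [1, 18]  -> 2 point(s)
Affine points: 18. Add the point at infinity: total = 19.

#E(F_19) = 19


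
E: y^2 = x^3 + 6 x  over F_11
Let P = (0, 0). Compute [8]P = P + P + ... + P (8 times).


k = 8 = 1000_2 (binary, LSB first: 0001)
Double-and-add from P = (0, 0):
  bit 0 = 0: acc unchanged = O
  bit 1 = 0: acc unchanged = O
  bit 2 = 0: acc unchanged = O
  bit 3 = 1: acc = O + O = O

8P = O


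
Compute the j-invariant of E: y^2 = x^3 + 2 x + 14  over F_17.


Delta = -16(4 a^3 + 27 b^2) mod 17 = 3
-1728 * (4 a)^3 = -1728 * (4*2)^3 mod 17 = 12
j = 12 * 3^(-1) mod 17 = 4

j = 4 (mod 17)


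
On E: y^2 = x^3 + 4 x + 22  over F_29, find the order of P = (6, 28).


Compute successive multiples of P until we hit O:
  1P = (6, 28)
  2P = (21, 0)
  3P = (6, 1)
  4P = O

ord(P) = 4


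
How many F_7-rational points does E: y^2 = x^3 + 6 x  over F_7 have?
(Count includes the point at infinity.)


For each x in F_7, count y with y^2 = x^3 + 6 x + 0 mod 7:
  x = 0: RHS = 0, y in [0]  -> 1 point(s)
  x = 1: RHS = 0, y in [0]  -> 1 point(s)
  x = 4: RHS = 4, y in [2, 5]  -> 2 point(s)
  x = 5: RHS = 1, y in [1, 6]  -> 2 point(s)
  x = 6: RHS = 0, y in [0]  -> 1 point(s)
Affine points: 7. Add the point at infinity: total = 8.

#E(F_7) = 8


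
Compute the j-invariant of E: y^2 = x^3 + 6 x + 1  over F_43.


Delta = -16(4 a^3 + 27 b^2) mod 43 = 20
-1728 * (4 a)^3 = -1728 * (4*6)^3 mod 43 = 4
j = 4 * 20^(-1) mod 43 = 26

j = 26 (mod 43)


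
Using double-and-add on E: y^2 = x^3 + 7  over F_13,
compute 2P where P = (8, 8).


k = 2 = 10_2 (binary, LSB first: 01)
Double-and-add from P = (8, 8):
  bit 0 = 0: acc unchanged = O
  bit 1 = 1: acc = O + (11, 8) = (11, 8)

2P = (11, 8)


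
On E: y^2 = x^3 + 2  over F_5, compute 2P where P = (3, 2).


Doubling: s = (3 x1^2 + a) / (2 y1)
s = (3*3^2 + 0) / (2*2) mod 5 = 3
x3 = s^2 - 2 x1 mod 5 = 3^2 - 2*3 = 3
y3 = s (x1 - x3) - y1 mod 5 = 3 * (3 - 3) - 2 = 3

2P = (3, 3)


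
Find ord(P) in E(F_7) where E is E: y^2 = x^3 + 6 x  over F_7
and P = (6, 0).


Compute successive multiples of P until we hit O:
  1P = (6, 0)
  2P = O

ord(P) = 2


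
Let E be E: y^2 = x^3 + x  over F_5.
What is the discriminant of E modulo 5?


4 a^3 + 27 b^2 = 4*1^3 + 27*0^2 = 4 + 0 = 4
Delta = -16 * (4) = -64
Delta mod 5 = 1

Delta = 1 (mod 5)


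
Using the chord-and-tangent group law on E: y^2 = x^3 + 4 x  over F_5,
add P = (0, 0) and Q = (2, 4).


P != Q, so use the chord formula.
s = (y2 - y1) / (x2 - x1) = (4) / (2) mod 5 = 2
x3 = s^2 - x1 - x2 mod 5 = 2^2 - 0 - 2 = 2
y3 = s (x1 - x3) - y1 mod 5 = 2 * (0 - 2) - 0 = 1

P + Q = (2, 1)


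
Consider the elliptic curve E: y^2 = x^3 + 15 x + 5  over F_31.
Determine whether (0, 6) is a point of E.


Check whether y^2 = x^3 + 15 x + 5 (mod 31) for (x, y) = (0, 6).
LHS: y^2 = 6^2 mod 31 = 5
RHS: x^3 + 15 x + 5 = 0^3 + 15*0 + 5 mod 31 = 5
LHS = RHS

Yes, on the curve


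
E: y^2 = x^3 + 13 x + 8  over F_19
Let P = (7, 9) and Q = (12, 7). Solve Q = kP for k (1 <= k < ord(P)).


Enumerate multiples of P until we hit Q = (12, 7):
  1P = (7, 9)
  2P = (12, 12)
  3P = (11, 0)
  4P = (12, 7)
Match found at i = 4.

k = 4


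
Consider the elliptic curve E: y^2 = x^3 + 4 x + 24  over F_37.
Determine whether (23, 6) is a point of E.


Check whether y^2 = x^3 + 4 x + 24 (mod 37) for (x, y) = (23, 6).
LHS: y^2 = 6^2 mod 37 = 36
RHS: x^3 + 4 x + 24 = 23^3 + 4*23 + 24 mod 37 = 36
LHS = RHS

Yes, on the curve


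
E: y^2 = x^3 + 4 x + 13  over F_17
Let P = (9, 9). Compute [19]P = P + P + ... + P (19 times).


k = 19 = 10011_2 (binary, LSB first: 11001)
Double-and-add from P = (9, 9):
  bit 0 = 1: acc = O + (9, 9) = (9, 9)
  bit 1 = 1: acc = (9, 9) + (12, 15) = (0, 9)
  bit 2 = 0: acc unchanged = (0, 9)
  bit 3 = 0: acc unchanged = (0, 9)
  bit 4 = 1: acc = (0, 9) + (10, 13) = (16, 5)

19P = (16, 5)


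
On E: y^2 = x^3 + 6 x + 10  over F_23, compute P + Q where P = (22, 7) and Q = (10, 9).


P != Q, so use the chord formula.
s = (y2 - y1) / (x2 - x1) = (2) / (11) mod 23 = 19
x3 = s^2 - x1 - x2 mod 23 = 19^2 - 22 - 10 = 7
y3 = s (x1 - x3) - y1 mod 23 = 19 * (22 - 7) - 7 = 2

P + Q = (7, 2)


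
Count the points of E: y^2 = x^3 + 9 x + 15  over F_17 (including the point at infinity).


For each x in F_17, count y with y^2 = x^3 + 9 x + 15 mod 17:
  x = 0: RHS = 15, y in [7, 10]  -> 2 point(s)
  x = 1: RHS = 8, y in [5, 12]  -> 2 point(s)
  x = 3: RHS = 1, y in [1, 16]  -> 2 point(s)
  x = 4: RHS = 13, y in [8, 9]  -> 2 point(s)
  x = 5: RHS = 15, y in [7, 10]  -> 2 point(s)
  x = 6: RHS = 13, y in [8, 9]  -> 2 point(s)
  x = 7: RHS = 13, y in [8, 9]  -> 2 point(s)
  x = 8: RHS = 4, y in [2, 15]  -> 2 point(s)
  x = 9: RHS = 9, y in [3, 14]  -> 2 point(s)
  x = 10: RHS = 0, y in [0]  -> 1 point(s)
  x = 11: RHS = 0, y in [0]  -> 1 point(s)
  x = 12: RHS = 15, y in [7, 10]  -> 2 point(s)
  x = 13: RHS = 0, y in [0]  -> 1 point(s)
Affine points: 23. Add the point at infinity: total = 24.

#E(F_17) = 24


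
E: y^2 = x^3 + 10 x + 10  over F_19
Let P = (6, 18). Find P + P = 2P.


Doubling: s = (3 x1^2 + a) / (2 y1)
s = (3*6^2 + 10) / (2*18) mod 19 = 17
x3 = s^2 - 2 x1 mod 19 = 17^2 - 2*6 = 11
y3 = s (x1 - x3) - y1 mod 19 = 17 * (6 - 11) - 18 = 11

2P = (11, 11)


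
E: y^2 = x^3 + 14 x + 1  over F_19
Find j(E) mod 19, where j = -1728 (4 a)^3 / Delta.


Delta = -16(4 a^3 + 27 b^2) mod 19 = 6
-1728 * (4 a)^3 = -1728 * (4*14)^3 mod 19 = 18
j = 18 * 6^(-1) mod 19 = 3

j = 3 (mod 19)


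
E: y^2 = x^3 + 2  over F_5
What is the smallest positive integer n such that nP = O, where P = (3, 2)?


Compute successive multiples of P until we hit O:
  1P = (3, 2)
  2P = (3, 3)
  3P = O

ord(P) = 3


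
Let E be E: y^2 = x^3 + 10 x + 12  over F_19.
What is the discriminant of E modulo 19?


4 a^3 + 27 b^2 = 4*10^3 + 27*12^2 = 4000 + 3888 = 7888
Delta = -16 * (7888) = -126208
Delta mod 19 = 9

Delta = 9 (mod 19)


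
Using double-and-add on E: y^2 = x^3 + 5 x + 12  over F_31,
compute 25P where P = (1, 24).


k = 25 = 11001_2 (binary, LSB first: 10011)
Double-and-add from P = (1, 24):
  bit 0 = 1: acc = O + (1, 24) = (1, 24)
  bit 1 = 0: acc unchanged = (1, 24)
  bit 2 = 0: acc unchanged = (1, 24)
  bit 3 = 1: acc = (1, 24) + (28, 30) = (12, 8)
  bit 4 = 1: acc = (12, 8) + (14, 25) = (23, 7)

25P = (23, 7)


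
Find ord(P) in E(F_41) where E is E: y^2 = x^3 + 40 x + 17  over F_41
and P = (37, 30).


Compute successive multiples of P until we hit O:
  1P = (37, 30)
  2P = (24, 0)
  3P = (37, 11)
  4P = O

ord(P) = 4


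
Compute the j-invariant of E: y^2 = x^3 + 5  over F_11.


Delta = -16(4 a^3 + 27 b^2) mod 11 = 2
-1728 * (4 a)^3 = -1728 * (4*0)^3 mod 11 = 0
j = 0 * 2^(-1) mod 11 = 0

j = 0 (mod 11)


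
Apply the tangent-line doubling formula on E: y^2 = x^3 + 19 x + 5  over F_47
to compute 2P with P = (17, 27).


Doubling: s = (3 x1^2 + a) / (2 y1)
s = (3*17^2 + 19) / (2*27) mod 47 = 46
x3 = s^2 - 2 x1 mod 47 = 46^2 - 2*17 = 14
y3 = s (x1 - x3) - y1 mod 47 = 46 * (17 - 14) - 27 = 17

2P = (14, 17)


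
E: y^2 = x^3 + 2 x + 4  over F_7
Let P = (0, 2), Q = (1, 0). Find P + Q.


P != Q, so use the chord formula.
s = (y2 - y1) / (x2 - x1) = (5) / (1) mod 7 = 5
x3 = s^2 - x1 - x2 mod 7 = 5^2 - 0 - 1 = 3
y3 = s (x1 - x3) - y1 mod 7 = 5 * (0 - 3) - 2 = 4

P + Q = (3, 4)


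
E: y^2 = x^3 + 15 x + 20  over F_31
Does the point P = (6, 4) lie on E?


Check whether y^2 = x^3 + 15 x + 20 (mod 31) for (x, y) = (6, 4).
LHS: y^2 = 4^2 mod 31 = 16
RHS: x^3 + 15 x + 20 = 6^3 + 15*6 + 20 mod 31 = 16
LHS = RHS

Yes, on the curve


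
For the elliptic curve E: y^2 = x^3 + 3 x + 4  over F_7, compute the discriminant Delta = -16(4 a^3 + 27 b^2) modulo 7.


4 a^3 + 27 b^2 = 4*3^3 + 27*4^2 = 108 + 432 = 540
Delta = -16 * (540) = -8640
Delta mod 7 = 5

Delta = 5 (mod 7)


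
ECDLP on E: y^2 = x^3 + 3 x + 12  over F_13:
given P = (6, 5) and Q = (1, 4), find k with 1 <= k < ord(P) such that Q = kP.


Enumerate multiples of P until we hit Q = (1, 4):
  1P = (6, 5)
  2P = (5, 10)
  3P = (1, 9)
  4P = (3, 3)
  5P = (3, 10)
  6P = (1, 4)
Match found at i = 6.

k = 6


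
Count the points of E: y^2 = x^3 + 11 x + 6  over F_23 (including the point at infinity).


For each x in F_23, count y with y^2 = x^3 + 11 x + 6 mod 23:
  x = 0: RHS = 6, y in [11, 12]  -> 2 point(s)
  x = 1: RHS = 18, y in [8, 15]  -> 2 point(s)
  x = 2: RHS = 13, y in [6, 17]  -> 2 point(s)
  x = 5: RHS = 2, y in [5, 18]  -> 2 point(s)
  x = 6: RHS = 12, y in [9, 14]  -> 2 point(s)
  x = 7: RHS = 12, y in [9, 14]  -> 2 point(s)
  x = 8: RHS = 8, y in [10, 13]  -> 2 point(s)
  x = 9: RHS = 6, y in [11, 12]  -> 2 point(s)
  x = 10: RHS = 12, y in [9, 14]  -> 2 point(s)
  x = 11: RHS = 9, y in [3, 20]  -> 2 point(s)
  x = 12: RHS = 3, y in [7, 16]  -> 2 point(s)
  x = 13: RHS = 0, y in [0]  -> 1 point(s)
  x = 14: RHS = 6, y in [11, 12]  -> 2 point(s)
  x = 15: RHS = 4, y in [2, 21]  -> 2 point(s)
  x = 16: RHS = 0, y in [0]  -> 1 point(s)
  x = 17: RHS = 0, y in [0]  -> 1 point(s)
  x = 19: RHS = 13, y in [6, 17]  -> 2 point(s)
Affine points: 31. Add the point at infinity: total = 32.

#E(F_23) = 32


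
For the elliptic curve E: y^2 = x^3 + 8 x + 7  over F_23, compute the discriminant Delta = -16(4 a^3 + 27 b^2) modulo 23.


4 a^3 + 27 b^2 = 4*8^3 + 27*7^2 = 2048 + 1323 = 3371
Delta = -16 * (3371) = -53936
Delta mod 23 = 22

Delta = 22 (mod 23)


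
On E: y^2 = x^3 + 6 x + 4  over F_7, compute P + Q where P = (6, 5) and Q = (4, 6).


P != Q, so use the chord formula.
s = (y2 - y1) / (x2 - x1) = (1) / (5) mod 7 = 3
x3 = s^2 - x1 - x2 mod 7 = 3^2 - 6 - 4 = 6
y3 = s (x1 - x3) - y1 mod 7 = 3 * (6 - 6) - 5 = 2

P + Q = (6, 2)


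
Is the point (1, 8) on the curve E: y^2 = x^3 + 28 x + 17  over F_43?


Check whether y^2 = x^3 + 28 x + 17 (mod 43) for (x, y) = (1, 8).
LHS: y^2 = 8^2 mod 43 = 21
RHS: x^3 + 28 x + 17 = 1^3 + 28*1 + 17 mod 43 = 3
LHS != RHS

No, not on the curve


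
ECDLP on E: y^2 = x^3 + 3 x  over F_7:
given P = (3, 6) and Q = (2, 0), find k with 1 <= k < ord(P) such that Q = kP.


Enumerate multiples of P until we hit Q = (2, 0):
  1P = (3, 6)
  2P = (2, 0)
Match found at i = 2.

k = 2


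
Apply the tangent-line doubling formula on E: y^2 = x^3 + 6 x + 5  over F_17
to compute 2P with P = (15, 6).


Doubling: s = (3 x1^2 + a) / (2 y1)
s = (3*15^2 + 6) / (2*6) mod 17 = 10
x3 = s^2 - 2 x1 mod 17 = 10^2 - 2*15 = 2
y3 = s (x1 - x3) - y1 mod 17 = 10 * (15 - 2) - 6 = 5

2P = (2, 5)


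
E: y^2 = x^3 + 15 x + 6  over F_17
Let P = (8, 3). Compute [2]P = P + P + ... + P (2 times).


k = 2 = 10_2 (binary, LSB first: 01)
Double-and-add from P = (8, 3):
  bit 0 = 0: acc unchanged = O
  bit 1 = 1: acc = O + (14, 11) = (14, 11)

2P = (14, 11)


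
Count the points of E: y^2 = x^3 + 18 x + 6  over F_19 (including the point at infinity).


For each x in F_19, count y with y^2 = x^3 + 18 x + 6 mod 19:
  x = 0: RHS = 6, y in [5, 14]  -> 2 point(s)
  x = 1: RHS = 6, y in [5, 14]  -> 2 point(s)
  x = 3: RHS = 11, y in [7, 12]  -> 2 point(s)
  x = 4: RHS = 9, y in [3, 16]  -> 2 point(s)
  x = 6: RHS = 7, y in [8, 11]  -> 2 point(s)
  x = 7: RHS = 0, y in [0]  -> 1 point(s)
  x = 8: RHS = 16, y in [4, 15]  -> 2 point(s)
  x = 9: RHS = 4, y in [2, 17]  -> 2 point(s)
  x = 13: RHS = 5, y in [9, 10]  -> 2 point(s)
  x = 14: RHS = 0, y in [0]  -> 1 point(s)
  x = 16: RHS = 1, y in [1, 18]  -> 2 point(s)
  x = 17: RHS = 0, y in [0]  -> 1 point(s)
  x = 18: RHS = 6, y in [5, 14]  -> 2 point(s)
Affine points: 23. Add the point at infinity: total = 24.

#E(F_19) = 24


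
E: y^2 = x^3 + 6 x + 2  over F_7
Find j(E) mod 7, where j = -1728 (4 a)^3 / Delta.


Delta = -16(4 a^3 + 27 b^2) mod 7 = 2
-1728 * (4 a)^3 = -1728 * (4*6)^3 mod 7 = 6
j = 6 * 2^(-1) mod 7 = 3

j = 3 (mod 7)


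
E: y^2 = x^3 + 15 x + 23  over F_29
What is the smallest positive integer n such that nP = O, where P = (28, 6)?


Compute successive multiples of P until we hit O:
  1P = (28, 6)
  2P = (26, 26)
  3P = (17, 0)
  4P = (26, 3)
  5P = (28, 23)
  6P = O

ord(P) = 6


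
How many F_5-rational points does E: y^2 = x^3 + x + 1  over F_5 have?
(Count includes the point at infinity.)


For each x in F_5, count y with y^2 = x^3 + 1 x + 1 mod 5:
  x = 0: RHS = 1, y in [1, 4]  -> 2 point(s)
  x = 2: RHS = 1, y in [1, 4]  -> 2 point(s)
  x = 3: RHS = 1, y in [1, 4]  -> 2 point(s)
  x = 4: RHS = 4, y in [2, 3]  -> 2 point(s)
Affine points: 8. Add the point at infinity: total = 9.

#E(F_5) = 9


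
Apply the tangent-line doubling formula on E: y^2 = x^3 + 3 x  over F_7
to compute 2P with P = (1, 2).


Doubling: s = (3 x1^2 + a) / (2 y1)
s = (3*1^2 + 3) / (2*2) mod 7 = 5
x3 = s^2 - 2 x1 mod 7 = 5^2 - 2*1 = 2
y3 = s (x1 - x3) - y1 mod 7 = 5 * (1 - 2) - 2 = 0

2P = (2, 0)


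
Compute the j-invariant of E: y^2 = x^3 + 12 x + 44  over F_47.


Delta = -16(4 a^3 + 27 b^2) mod 47 = 12
-1728 * (4 a)^3 = -1728 * (4*12)^3 mod 47 = 11
j = 11 * 12^(-1) mod 47 = 44

j = 44 (mod 47)


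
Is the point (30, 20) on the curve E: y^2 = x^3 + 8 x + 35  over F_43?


Check whether y^2 = x^3 + 8 x + 35 (mod 43) for (x, y) = (30, 20).
LHS: y^2 = 20^2 mod 43 = 13
RHS: x^3 + 8 x + 35 = 30^3 + 8*30 + 35 mod 43 = 13
LHS = RHS

Yes, on the curve


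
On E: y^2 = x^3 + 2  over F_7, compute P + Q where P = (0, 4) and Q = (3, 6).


P != Q, so use the chord formula.
s = (y2 - y1) / (x2 - x1) = (2) / (3) mod 7 = 3
x3 = s^2 - x1 - x2 mod 7 = 3^2 - 0 - 3 = 6
y3 = s (x1 - x3) - y1 mod 7 = 3 * (0 - 6) - 4 = 6

P + Q = (6, 6)


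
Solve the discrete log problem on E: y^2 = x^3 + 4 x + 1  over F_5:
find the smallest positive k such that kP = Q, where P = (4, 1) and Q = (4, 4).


Enumerate multiples of P until we hit Q = (4, 4):
  1P = (4, 1)
  2P = (3, 0)
  3P = (4, 4)
Match found at i = 3.

k = 3


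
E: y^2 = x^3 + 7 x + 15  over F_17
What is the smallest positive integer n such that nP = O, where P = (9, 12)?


Compute successive multiples of P until we hit O:
  1P = (9, 12)
  2P = (12, 12)
  3P = (13, 5)
  4P = (14, 1)
  5P = (7, 4)
  6P = (0, 7)
  7P = (6, 1)
  8P = (6, 16)
  ... (continuing to 15P)
  15P = O

ord(P) = 15


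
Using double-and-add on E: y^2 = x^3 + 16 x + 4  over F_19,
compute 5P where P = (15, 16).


k = 5 = 101_2 (binary, LSB first: 101)
Double-and-add from P = (15, 16):
  bit 0 = 1: acc = O + (15, 16) = (15, 16)
  bit 1 = 0: acc unchanged = (15, 16)
  bit 2 = 1: acc = (15, 16) + (2, 14) = (0, 17)

5P = (0, 17)


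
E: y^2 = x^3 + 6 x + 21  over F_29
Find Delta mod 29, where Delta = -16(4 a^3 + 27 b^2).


4 a^3 + 27 b^2 = 4*6^3 + 27*21^2 = 864 + 11907 = 12771
Delta = -16 * (12771) = -204336
Delta mod 29 = 27

Delta = 27 (mod 29)


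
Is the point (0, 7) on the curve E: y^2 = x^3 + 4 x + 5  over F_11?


Check whether y^2 = x^3 + 4 x + 5 (mod 11) for (x, y) = (0, 7).
LHS: y^2 = 7^2 mod 11 = 5
RHS: x^3 + 4 x + 5 = 0^3 + 4*0 + 5 mod 11 = 5
LHS = RHS

Yes, on the curve


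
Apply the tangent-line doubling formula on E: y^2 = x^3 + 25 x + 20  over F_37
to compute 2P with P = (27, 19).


Doubling: s = (3 x1^2 + a) / (2 y1)
s = (3*27^2 + 25) / (2*19) mod 37 = 29
x3 = s^2 - 2 x1 mod 37 = 29^2 - 2*27 = 10
y3 = s (x1 - x3) - y1 mod 37 = 29 * (27 - 10) - 19 = 30

2P = (10, 30)


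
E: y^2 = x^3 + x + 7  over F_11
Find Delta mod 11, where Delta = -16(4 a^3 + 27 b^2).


4 a^3 + 27 b^2 = 4*1^3 + 27*7^2 = 4 + 1323 = 1327
Delta = -16 * (1327) = -21232
Delta mod 11 = 9

Delta = 9 (mod 11)


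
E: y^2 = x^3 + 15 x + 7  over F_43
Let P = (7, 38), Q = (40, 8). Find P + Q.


P != Q, so use the chord formula.
s = (y2 - y1) / (x2 - x1) = (13) / (33) mod 43 = 3
x3 = s^2 - x1 - x2 mod 43 = 3^2 - 7 - 40 = 5
y3 = s (x1 - x3) - y1 mod 43 = 3 * (7 - 5) - 38 = 11

P + Q = (5, 11)


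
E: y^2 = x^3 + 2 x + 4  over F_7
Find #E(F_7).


For each x in F_7, count y with y^2 = x^3 + 2 x + 4 mod 7:
  x = 0: RHS = 4, y in [2, 5]  -> 2 point(s)
  x = 1: RHS = 0, y in [0]  -> 1 point(s)
  x = 2: RHS = 2, y in [3, 4]  -> 2 point(s)
  x = 3: RHS = 2, y in [3, 4]  -> 2 point(s)
  x = 6: RHS = 1, y in [1, 6]  -> 2 point(s)
Affine points: 9. Add the point at infinity: total = 10.

#E(F_7) = 10


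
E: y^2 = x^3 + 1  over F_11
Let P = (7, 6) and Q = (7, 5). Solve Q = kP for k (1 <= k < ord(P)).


Enumerate multiples of P until we hit Q = (7, 5):
  1P = (7, 6)
  2P = (2, 3)
  3P = (5, 4)
  4P = (0, 1)
  5P = (9, 2)
  6P = (10, 0)
  7P = (9, 9)
  8P = (0, 10)
  9P = (5, 7)
  10P = (2, 8)
  11P = (7, 5)
Match found at i = 11.

k = 11


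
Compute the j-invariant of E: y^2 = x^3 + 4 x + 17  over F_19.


Delta = -16(4 a^3 + 27 b^2) mod 19 = 9
-1728 * (4 a)^3 = -1728 * (4*4)^3 mod 19 = 11
j = 11 * 9^(-1) mod 19 = 16

j = 16 (mod 19)


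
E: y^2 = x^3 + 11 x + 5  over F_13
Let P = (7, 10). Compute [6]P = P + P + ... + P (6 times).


k = 6 = 110_2 (binary, LSB first: 011)
Double-and-add from P = (7, 10):
  bit 0 = 0: acc unchanged = O
  bit 1 = 1: acc = O + (2, 10) = (2, 10)
  bit 2 = 1: acc = (2, 10) + (6, 1) = (6, 12)

6P = (6, 12)


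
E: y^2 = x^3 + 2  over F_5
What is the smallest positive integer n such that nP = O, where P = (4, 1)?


Compute successive multiples of P until we hit O:
  1P = (4, 1)
  2P = (3, 3)
  3P = (2, 0)
  4P = (3, 2)
  5P = (4, 4)
  6P = O

ord(P) = 6


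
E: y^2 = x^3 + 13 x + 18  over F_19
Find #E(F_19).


For each x in F_19, count y with y^2 = x^3 + 13 x + 18 mod 19:
  x = 4: RHS = 1, y in [1, 18]  -> 2 point(s)
  x = 8: RHS = 7, y in [8, 11]  -> 2 point(s)
  x = 9: RHS = 9, y in [3, 16]  -> 2 point(s)
  x = 13: RHS = 9, y in [3, 16]  -> 2 point(s)
  x = 15: RHS = 16, y in [4, 15]  -> 2 point(s)
  x = 16: RHS = 9, y in [3, 16]  -> 2 point(s)
  x = 18: RHS = 4, y in [2, 17]  -> 2 point(s)
Affine points: 14. Add the point at infinity: total = 15.

#E(F_19) = 15


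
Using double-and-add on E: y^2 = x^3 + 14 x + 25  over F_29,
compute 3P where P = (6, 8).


k = 3 = 11_2 (binary, LSB first: 11)
Double-and-add from P = (6, 8):
  bit 0 = 1: acc = O + (6, 8) = (6, 8)
  bit 1 = 1: acc = (6, 8) + (4, 0) = (6, 21)

3P = (6, 21)


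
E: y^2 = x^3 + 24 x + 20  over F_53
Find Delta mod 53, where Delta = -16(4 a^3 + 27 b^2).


4 a^3 + 27 b^2 = 4*24^3 + 27*20^2 = 55296 + 10800 = 66096
Delta = -16 * (66096) = -1057536
Delta mod 53 = 26

Delta = 26 (mod 53)


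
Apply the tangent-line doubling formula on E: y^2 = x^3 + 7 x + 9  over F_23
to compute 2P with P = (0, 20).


Doubling: s = (3 x1^2 + a) / (2 y1)
s = (3*0^2 + 7) / (2*20) mod 23 = 18
x3 = s^2 - 2 x1 mod 23 = 18^2 - 2*0 = 2
y3 = s (x1 - x3) - y1 mod 23 = 18 * (0 - 2) - 20 = 13

2P = (2, 13)


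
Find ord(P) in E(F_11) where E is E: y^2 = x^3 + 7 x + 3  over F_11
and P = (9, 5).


Compute successive multiples of P until we hit O:
  1P = (9, 5)
  2P = (2, 5)
  3P = (0, 6)
  4P = (5, 8)
  5P = (1, 0)
  6P = (5, 3)
  7P = (0, 5)
  8P = (2, 6)
  ... (continuing to 10P)
  10P = O

ord(P) = 10


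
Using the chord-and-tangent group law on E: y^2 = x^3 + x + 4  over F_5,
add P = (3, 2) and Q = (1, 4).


P != Q, so use the chord formula.
s = (y2 - y1) / (x2 - x1) = (2) / (3) mod 5 = 4
x3 = s^2 - x1 - x2 mod 5 = 4^2 - 3 - 1 = 2
y3 = s (x1 - x3) - y1 mod 5 = 4 * (3 - 2) - 2 = 2

P + Q = (2, 2)


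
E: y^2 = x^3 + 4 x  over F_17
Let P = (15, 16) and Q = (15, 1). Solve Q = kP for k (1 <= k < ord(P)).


Enumerate multiples of P until we hit Q = (15, 1):
  1P = (15, 16)
  2P = (0, 0)
  3P = (15, 1)
Match found at i = 3.

k = 3


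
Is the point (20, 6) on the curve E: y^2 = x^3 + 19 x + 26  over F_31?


Check whether y^2 = x^3 + 19 x + 26 (mod 31) for (x, y) = (20, 6).
LHS: y^2 = 6^2 mod 31 = 5
RHS: x^3 + 19 x + 26 = 20^3 + 19*20 + 26 mod 31 = 5
LHS = RHS

Yes, on the curve


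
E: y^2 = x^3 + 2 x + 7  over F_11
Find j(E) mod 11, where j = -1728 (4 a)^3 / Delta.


Delta = -16(4 a^3 + 27 b^2) mod 11 = 1
-1728 * (4 a)^3 = -1728 * (4*2)^3 mod 11 = 5
j = 5 * 1^(-1) mod 11 = 5

j = 5 (mod 11)


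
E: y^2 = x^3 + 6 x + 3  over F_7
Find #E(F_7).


For each x in F_7, count y with y^2 = x^3 + 6 x + 3 mod 7:
  x = 2: RHS = 2, y in [3, 4]  -> 2 point(s)
  x = 4: RHS = 0, y in [0]  -> 1 point(s)
  x = 5: RHS = 4, y in [2, 5]  -> 2 point(s)
Affine points: 5. Add the point at infinity: total = 6.

#E(F_7) = 6


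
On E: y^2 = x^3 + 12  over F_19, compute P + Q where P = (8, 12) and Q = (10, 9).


P != Q, so use the chord formula.
s = (y2 - y1) / (x2 - x1) = (16) / (2) mod 19 = 8
x3 = s^2 - x1 - x2 mod 19 = 8^2 - 8 - 10 = 8
y3 = s (x1 - x3) - y1 mod 19 = 8 * (8 - 8) - 12 = 7

P + Q = (8, 7)


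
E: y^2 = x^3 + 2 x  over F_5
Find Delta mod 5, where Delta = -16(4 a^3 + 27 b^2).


4 a^3 + 27 b^2 = 4*2^3 + 27*0^2 = 32 + 0 = 32
Delta = -16 * (32) = -512
Delta mod 5 = 3

Delta = 3 (mod 5)


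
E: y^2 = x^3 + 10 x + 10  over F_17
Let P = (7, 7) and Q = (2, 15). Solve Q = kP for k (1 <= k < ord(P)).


Enumerate multiples of P until we hit Q = (2, 15):
  1P = (7, 7)
  2P = (1, 2)
  3P = (13, 5)
  4P = (16, 13)
  5P = (2, 2)
  6P = (9, 8)
  7P = (14, 15)
  8P = (15, 13)
  9P = (3, 13)
  10P = (5, 7)
  11P = (5, 10)
  12P = (3, 4)
  13P = (15, 4)
  14P = (14, 2)
  15P = (9, 9)
  16P = (2, 15)
Match found at i = 16.

k = 16


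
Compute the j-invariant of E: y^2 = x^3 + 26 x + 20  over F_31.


Delta = -16(4 a^3 + 27 b^2) mod 31 = 27
-1728 * (4 a)^3 = -1728 * (4*26)^3 mod 31 = 15
j = 15 * 27^(-1) mod 31 = 4

j = 4 (mod 31)


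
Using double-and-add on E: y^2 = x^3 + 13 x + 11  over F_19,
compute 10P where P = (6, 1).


k = 10 = 1010_2 (binary, LSB first: 0101)
Double-and-add from P = (6, 1):
  bit 0 = 0: acc unchanged = O
  bit 1 = 1: acc = O + (5, 12) = (5, 12)
  bit 2 = 0: acc unchanged = (5, 12)
  bit 3 = 1: acc = (5, 12) + (15, 16) = (6, 18)

10P = (6, 18)


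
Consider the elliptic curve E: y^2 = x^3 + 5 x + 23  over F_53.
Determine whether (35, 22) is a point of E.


Check whether y^2 = x^3 + 5 x + 23 (mod 53) for (x, y) = (35, 22).
LHS: y^2 = 22^2 mod 53 = 7
RHS: x^3 + 5 x + 23 = 35^3 + 5*35 + 23 mod 53 = 37
LHS != RHS

No, not on the curve


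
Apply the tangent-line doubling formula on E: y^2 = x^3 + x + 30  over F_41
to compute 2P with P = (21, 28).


Doubling: s = (3 x1^2 + a) / (2 y1)
s = (3*21^2 + 1) / (2*28) mod 41 = 9
x3 = s^2 - 2 x1 mod 41 = 9^2 - 2*21 = 39
y3 = s (x1 - x3) - y1 mod 41 = 9 * (21 - 39) - 28 = 15

2P = (39, 15)


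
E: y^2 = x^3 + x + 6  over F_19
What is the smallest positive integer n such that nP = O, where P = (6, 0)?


Compute successive multiples of P until we hit O:
  1P = (6, 0)
  2P = O

ord(P) = 2


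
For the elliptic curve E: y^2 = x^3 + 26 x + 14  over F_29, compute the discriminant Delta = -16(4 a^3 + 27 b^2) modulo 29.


4 a^3 + 27 b^2 = 4*26^3 + 27*14^2 = 70304 + 5292 = 75596
Delta = -16 * (75596) = -1209536
Delta mod 29 = 25

Delta = 25 (mod 29)


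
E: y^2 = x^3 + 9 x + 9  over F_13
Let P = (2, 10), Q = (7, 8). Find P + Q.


P != Q, so use the chord formula.
s = (y2 - y1) / (x2 - x1) = (11) / (5) mod 13 = 10
x3 = s^2 - x1 - x2 mod 13 = 10^2 - 2 - 7 = 0
y3 = s (x1 - x3) - y1 mod 13 = 10 * (2 - 0) - 10 = 10

P + Q = (0, 10)


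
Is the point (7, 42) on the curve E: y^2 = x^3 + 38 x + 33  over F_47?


Check whether y^2 = x^3 + 38 x + 33 (mod 47) for (x, y) = (7, 42).
LHS: y^2 = 42^2 mod 47 = 25
RHS: x^3 + 38 x + 33 = 7^3 + 38*7 + 33 mod 47 = 31
LHS != RHS

No, not on the curve


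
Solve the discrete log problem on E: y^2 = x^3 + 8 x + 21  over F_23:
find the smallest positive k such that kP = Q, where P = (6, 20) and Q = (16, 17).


Enumerate multiples of P until we hit Q = (16, 17):
  1P = (6, 20)
  2P = (4, 18)
  3P = (14, 18)
  4P = (16, 17)
Match found at i = 4.

k = 4
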